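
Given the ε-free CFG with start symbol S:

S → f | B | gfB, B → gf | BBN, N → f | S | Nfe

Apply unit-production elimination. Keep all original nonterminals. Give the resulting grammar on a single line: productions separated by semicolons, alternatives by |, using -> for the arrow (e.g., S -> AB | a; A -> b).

Unit productions: N->S, S->B.
Unit pairs (A ⇒* B via units): (N,B), (N,S), (S,B).
S: inherits non-unit rules of {B, S} → BBN | f | gf | gfB.
B: inherits non-unit rules of {B} → BBN | gf.
N: inherits non-unit rules of {B, N, S} → BBN | Nfe | f | gf | gfB.

S -> f | gf | BBN | gfB; B -> gf | BBN; N -> f | gf | BBN | Nfe | gfB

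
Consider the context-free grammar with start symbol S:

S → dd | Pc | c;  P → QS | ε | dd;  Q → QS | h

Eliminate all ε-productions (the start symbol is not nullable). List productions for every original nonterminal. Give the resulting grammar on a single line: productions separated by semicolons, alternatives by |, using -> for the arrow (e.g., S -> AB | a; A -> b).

S -> c | Pc | dd; P -> QS | dd; Q -> h | QS

Nullable set: {P}.
S -> Pc: P nullable, giving Pc | c.
Drop P -> ε.
Unchanged (no nullable symbols): S -> c; S -> dd; P -> QS; P -> dd; Q -> QS; Q -> h.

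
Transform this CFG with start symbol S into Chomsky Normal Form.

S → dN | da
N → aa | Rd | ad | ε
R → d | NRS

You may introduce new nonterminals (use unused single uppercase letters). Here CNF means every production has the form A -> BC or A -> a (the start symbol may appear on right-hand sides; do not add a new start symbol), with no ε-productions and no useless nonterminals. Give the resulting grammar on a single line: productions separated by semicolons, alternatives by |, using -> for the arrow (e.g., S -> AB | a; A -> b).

Nullable: {N}; after ε-elimination: S -> d | dN | da; N -> Rd | aa | ad; R -> d | RS | NRS.
No unit productions to eliminate.
TERM: introduce B -> a, A -> d and substitute in every rule of length ≥2.
BIN: R -> NRS becomes R -> NC, C -> RS.

S -> d | AB | AN; A -> d; B -> a; C -> RS; N -> BA | BB | RA; R -> d | NC | RS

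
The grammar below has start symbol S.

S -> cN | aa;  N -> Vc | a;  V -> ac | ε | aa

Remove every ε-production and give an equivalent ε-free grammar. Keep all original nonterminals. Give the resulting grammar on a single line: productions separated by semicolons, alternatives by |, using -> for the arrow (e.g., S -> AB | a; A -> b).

S -> aa | cN; N -> a | c | Vc; V -> aa | ac

Nullable set: {V}.
N -> Vc: V nullable, giving Vc | c.
Drop V -> ε.
Unchanged (no nullable symbols): S -> aa; S -> cN; N -> a; V -> aa; V -> ac.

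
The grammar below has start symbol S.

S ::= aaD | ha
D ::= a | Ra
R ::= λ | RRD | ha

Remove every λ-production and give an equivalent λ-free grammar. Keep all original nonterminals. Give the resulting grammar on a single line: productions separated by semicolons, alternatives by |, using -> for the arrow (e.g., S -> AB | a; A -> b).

Nullable set: {R}.
D -> Ra: R nullable, giving Ra | a.
Drop R -> λ.
R -> RRD: R, R nullable, giving D | RD | RRD.
Unchanged (no nullable symbols): S -> aaD; S -> ha; D -> a; R -> ha.

S -> ha | aaD; D -> a | Ra; R -> D | RD | ha | RRD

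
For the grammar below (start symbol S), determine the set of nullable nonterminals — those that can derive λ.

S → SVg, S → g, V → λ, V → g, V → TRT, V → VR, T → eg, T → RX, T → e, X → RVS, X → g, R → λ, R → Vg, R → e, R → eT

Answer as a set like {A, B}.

Directly nullable (have an ε-rule): {R, V}.
Not nullable: S, T, X — each has a terminal in every rule's right-hand side or depends on a non-nullable symbol.

{R, V}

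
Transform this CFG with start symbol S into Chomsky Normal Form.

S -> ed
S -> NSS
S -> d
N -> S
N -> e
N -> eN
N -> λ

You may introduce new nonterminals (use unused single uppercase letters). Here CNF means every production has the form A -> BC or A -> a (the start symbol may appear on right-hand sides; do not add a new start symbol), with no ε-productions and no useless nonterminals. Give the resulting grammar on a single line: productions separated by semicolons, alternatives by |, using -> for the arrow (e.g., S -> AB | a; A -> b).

Nullable: {N}; after ε-elimination: S -> d | SS | ed | NSS; N -> S | e | eN.
After unit-elimination: S -> d | SS | ed | NSS; N -> d | e | SS | eN | ed | NSS.
TERM: introduce B -> d, A -> e and substitute in every rule of length ≥2.
BIN: N -> NSS becomes N -> NC, C -> SS; S -> NSS becomes S -> ND, D -> SS.

S -> d | AB | ND | SS; A -> e; B -> d; C -> SS; D -> SS; N -> d | e | AB | AN | NC | SS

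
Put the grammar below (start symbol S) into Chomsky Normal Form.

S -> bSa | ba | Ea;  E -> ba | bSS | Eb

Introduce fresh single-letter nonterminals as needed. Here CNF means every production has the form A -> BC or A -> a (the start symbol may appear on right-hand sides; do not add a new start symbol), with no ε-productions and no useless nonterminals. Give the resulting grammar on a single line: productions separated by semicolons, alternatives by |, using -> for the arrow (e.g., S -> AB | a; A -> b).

No ε-productions.
No unit productions to eliminate.
TERM: introduce B -> a, A -> b and substitute in every rule of length ≥2.
BIN: E -> ASS becomes E -> AC, C -> SS; S -> ASB becomes S -> AD, D -> SB.

S -> AB | AD | EB; A -> b; B -> a; C -> SS; D -> SB; E -> AB | AC | EA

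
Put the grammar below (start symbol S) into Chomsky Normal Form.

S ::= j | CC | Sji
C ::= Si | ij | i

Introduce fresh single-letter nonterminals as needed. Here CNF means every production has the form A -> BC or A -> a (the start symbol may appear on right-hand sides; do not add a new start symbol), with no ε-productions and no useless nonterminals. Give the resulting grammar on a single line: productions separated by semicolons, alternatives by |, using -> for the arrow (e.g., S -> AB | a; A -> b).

No ε-productions.
No unit productions to eliminate.
TERM: introduce A -> i, B -> j and substitute in every rule of length ≥2.
BIN: S -> SBA becomes S -> SD, D -> BA.

S -> j | CC | SD; A -> i; B -> j; C -> i | AB | SA; D -> BA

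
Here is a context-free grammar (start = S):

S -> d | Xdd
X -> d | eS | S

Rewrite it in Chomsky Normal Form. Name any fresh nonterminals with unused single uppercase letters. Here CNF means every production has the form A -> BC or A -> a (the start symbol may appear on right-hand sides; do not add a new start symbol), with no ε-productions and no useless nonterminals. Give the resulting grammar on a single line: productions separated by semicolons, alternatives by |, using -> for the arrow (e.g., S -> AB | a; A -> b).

S -> d | XC; A -> d; B -> e; C -> AA; D -> AA; X -> d | BS | XD

No ε-productions.
After unit-elimination: S -> d | Xdd; X -> d | eS | Xdd.
TERM: introduce A -> d, B -> e and substitute in every rule of length ≥2.
BIN: S -> XAA becomes S -> XC, C -> AA; X -> XAA becomes X -> XD, D -> AA.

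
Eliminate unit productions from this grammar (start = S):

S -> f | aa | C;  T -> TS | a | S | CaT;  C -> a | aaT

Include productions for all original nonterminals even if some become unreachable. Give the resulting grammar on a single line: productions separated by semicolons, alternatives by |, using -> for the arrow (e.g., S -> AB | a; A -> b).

Unit productions: S->C, T->S.
Unit pairs (A ⇒* B via units): (S,C), (T,C), (T,S).
S: inherits non-unit rules of {C, S} → a | aa | aaT | f.
C: inherits non-unit rules of {C} → a | aaT.
T: inherits non-unit rules of {C, S, T} → CaT | TS | a | aa | aaT | f.

S -> a | f | aa | aaT; C -> a | aaT; T -> a | f | TS | aa | CaT | aaT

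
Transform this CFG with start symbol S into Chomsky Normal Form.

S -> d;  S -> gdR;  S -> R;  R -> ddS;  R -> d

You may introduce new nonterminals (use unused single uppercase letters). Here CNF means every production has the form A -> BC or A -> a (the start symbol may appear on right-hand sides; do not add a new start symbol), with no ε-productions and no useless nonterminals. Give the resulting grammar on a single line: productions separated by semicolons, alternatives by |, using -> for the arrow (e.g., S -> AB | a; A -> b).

No ε-productions.
After unit-elimination: S -> d | ddS | gdR; R -> d | ddS.
TERM: introduce A -> d, B -> g and substitute in every rule of length ≥2.
BIN: R -> AAS becomes R -> AC, C -> AS; S -> AAS becomes S -> AD, D -> AS; S -> BAR becomes S -> BE, E -> AR.

S -> d | AD | BE; A -> d; B -> g; C -> AS; D -> AS; E -> AR; R -> d | AC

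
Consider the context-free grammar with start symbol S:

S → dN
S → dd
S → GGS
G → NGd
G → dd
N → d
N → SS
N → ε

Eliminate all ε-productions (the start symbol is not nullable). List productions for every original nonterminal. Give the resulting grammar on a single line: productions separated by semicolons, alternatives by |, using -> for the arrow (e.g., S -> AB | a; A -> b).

Nullable set: {N}.
S -> dN: N nullable, giving d | dN.
G -> NGd: N nullable, giving Gd | NGd.
Drop N -> ε.
Unchanged (no nullable symbols): S -> GGS; S -> dd; G -> dd; N -> SS; N -> d.

S -> d | dN | dd | GGS; G -> Gd | dd | NGd; N -> d | SS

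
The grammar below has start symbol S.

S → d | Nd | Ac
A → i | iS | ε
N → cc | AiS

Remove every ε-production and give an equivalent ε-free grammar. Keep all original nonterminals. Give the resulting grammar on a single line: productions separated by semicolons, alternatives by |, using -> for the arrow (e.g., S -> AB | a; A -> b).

Nullable set: {A}.
S -> Ac: A nullable, giving Ac | c.
Drop A -> ε.
N -> AiS: A nullable, giving AiS | iS.
Unchanged (no nullable symbols): S -> Nd; S -> d; A -> i; A -> iS; N -> cc.

S -> c | d | Ac | Nd; A -> i | iS; N -> cc | iS | AiS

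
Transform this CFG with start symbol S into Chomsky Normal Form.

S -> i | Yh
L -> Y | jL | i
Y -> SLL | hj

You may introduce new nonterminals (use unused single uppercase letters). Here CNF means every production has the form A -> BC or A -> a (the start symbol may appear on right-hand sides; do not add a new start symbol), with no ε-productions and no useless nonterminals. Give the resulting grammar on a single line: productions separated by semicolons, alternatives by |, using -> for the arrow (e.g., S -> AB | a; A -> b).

No ε-productions.
After unit-elimination: S -> i | Yh; L -> i | hj | jL | SLL; Y -> hj | SLL.
TERM: introduce A -> h, B -> j and substitute in every rule of length ≥2.
BIN: L -> SLL becomes L -> SC, C -> LL; Y -> SLL becomes Y -> SD, D -> LL.

S -> i | YA; A -> h; B -> j; C -> LL; D -> LL; L -> i | AB | BL | SC; Y -> AB | SD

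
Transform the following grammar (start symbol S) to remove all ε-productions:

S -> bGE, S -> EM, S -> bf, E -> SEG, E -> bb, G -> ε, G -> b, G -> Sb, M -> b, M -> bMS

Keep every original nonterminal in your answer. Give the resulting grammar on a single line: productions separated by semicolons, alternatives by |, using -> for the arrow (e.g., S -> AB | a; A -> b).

S -> EM | bE | bf | bGE; E -> SE | bb | SEG; G -> b | Sb; M -> b | bMS

Nullable set: {G}.
S -> bGE: G nullable, giving bE | bGE.
E -> SEG: G nullable, giving SE | SEG.
Drop G -> ε.
Unchanged (no nullable symbols): S -> EM; S -> bf; E -> bb; G -> Sb; G -> b; M -> b; M -> bMS.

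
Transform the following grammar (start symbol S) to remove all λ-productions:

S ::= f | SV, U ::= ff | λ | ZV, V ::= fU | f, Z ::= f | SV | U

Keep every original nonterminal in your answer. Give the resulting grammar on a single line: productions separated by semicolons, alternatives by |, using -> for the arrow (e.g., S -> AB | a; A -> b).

Nullable set: {U, Z}.
Drop U -> λ.
U -> ZV: Z nullable, giving V | ZV.
V -> fU: U nullable, giving f | fU.
Z -> U: U nullable, giving U.
Unchanged (no nullable symbols): S -> SV; S -> f; U -> ff; V -> f; Z -> SV; Z -> f.

S -> f | SV; U -> V | ZV | ff; V -> f | fU; Z -> U | f | SV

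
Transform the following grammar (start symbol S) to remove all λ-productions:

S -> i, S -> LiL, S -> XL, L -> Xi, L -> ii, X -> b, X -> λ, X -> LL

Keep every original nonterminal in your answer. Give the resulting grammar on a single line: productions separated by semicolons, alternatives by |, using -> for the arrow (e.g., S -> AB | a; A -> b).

Nullable set: {X}.
S -> XL: X nullable, giving L | XL.
L -> Xi: X nullable, giving Xi | i.
Drop X -> λ.
Unchanged (no nullable symbols): S -> LiL; S -> i; L -> ii; X -> LL; X -> b.

S -> L | i | XL | LiL; L -> i | Xi | ii; X -> b | LL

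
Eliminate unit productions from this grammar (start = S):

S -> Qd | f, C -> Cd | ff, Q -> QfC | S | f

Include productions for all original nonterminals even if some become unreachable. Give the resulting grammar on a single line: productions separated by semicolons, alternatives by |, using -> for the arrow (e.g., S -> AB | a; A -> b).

S -> f | Qd; C -> Cd | ff; Q -> f | Qd | QfC

Unit productions: Q->S.
Unit pairs (A ⇒* B via units): (Q,S).
S: inherits non-unit rules of {S} → Qd | f.
C: inherits non-unit rules of {C} → Cd | ff.
Q: inherits non-unit rules of {Q, S} → Qd | QfC | f.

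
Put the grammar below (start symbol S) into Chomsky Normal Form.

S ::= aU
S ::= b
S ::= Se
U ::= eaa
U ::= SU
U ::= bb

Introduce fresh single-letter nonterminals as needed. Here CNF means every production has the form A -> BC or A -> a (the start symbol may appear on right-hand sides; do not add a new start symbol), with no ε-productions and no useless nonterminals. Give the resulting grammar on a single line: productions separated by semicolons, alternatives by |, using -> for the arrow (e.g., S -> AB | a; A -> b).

No ε-productions.
No unit productions to eliminate.
TERM: introduce B -> a, C -> b, A -> e and substitute in every rule of length ≥2.
BIN: U -> ABB becomes U -> AD, D -> BB.

S -> b | BU | SA; A -> e; B -> a; C -> b; D -> BB; U -> AD | CC | SU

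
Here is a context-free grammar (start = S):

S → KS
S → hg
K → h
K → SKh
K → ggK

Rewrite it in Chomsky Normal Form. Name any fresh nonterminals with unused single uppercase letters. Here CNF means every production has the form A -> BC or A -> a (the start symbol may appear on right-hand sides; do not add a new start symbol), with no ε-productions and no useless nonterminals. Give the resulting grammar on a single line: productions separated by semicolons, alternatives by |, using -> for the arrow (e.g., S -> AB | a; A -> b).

No ε-productions.
No unit productions to eliminate.
TERM: introduce B -> g, A -> h and substitute in every rule of length ≥2.
BIN: K -> BBK becomes K -> BC, C -> BK; K -> SKA becomes K -> SD, D -> KA.

S -> AB | KS; A -> h; B -> g; C -> BK; D -> KA; K -> h | BC | SD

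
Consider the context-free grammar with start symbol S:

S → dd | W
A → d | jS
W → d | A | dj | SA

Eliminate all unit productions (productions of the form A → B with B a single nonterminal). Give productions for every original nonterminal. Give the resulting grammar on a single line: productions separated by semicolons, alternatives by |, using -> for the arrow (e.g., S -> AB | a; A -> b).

S -> d | SA | dd | dj | jS; A -> d | jS; W -> d | SA | dj | jS

Unit productions: S->W, W->A.
Unit pairs (A ⇒* B via units): (S,A), (S,W), (W,A).
S: inherits non-unit rules of {A, S, W} → SA | d | dd | dj | jS.
A: inherits non-unit rules of {A} → d | jS.
W: inherits non-unit rules of {A, W} → SA | d | dj | jS.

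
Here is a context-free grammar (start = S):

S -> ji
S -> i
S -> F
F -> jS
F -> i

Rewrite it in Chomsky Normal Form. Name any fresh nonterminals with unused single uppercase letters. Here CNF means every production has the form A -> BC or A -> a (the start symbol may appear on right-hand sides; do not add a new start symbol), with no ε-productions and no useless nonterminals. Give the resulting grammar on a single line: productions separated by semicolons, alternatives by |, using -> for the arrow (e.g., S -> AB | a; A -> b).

No ε-productions.
After unit-elimination: S -> i | jS | ji; F -> i | jS.
TERM: introduce B -> i, A -> j and substitute in every rule of length ≥2.
Drop unreachable/unproductive: F.

S -> i | AB | AS; A -> j; B -> i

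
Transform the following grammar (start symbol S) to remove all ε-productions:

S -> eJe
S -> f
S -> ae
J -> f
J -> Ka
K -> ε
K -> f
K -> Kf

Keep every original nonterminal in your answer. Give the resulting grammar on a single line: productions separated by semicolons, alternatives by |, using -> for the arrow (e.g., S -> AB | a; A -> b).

Nullable set: {K}.
J -> Ka: K nullable, giving Ka | a.
Drop K -> ε.
K -> Kf: K nullable, giving Kf | f.
Unchanged (no nullable symbols): S -> ae; S -> eJe; S -> f; J -> f; K -> f.

S -> f | ae | eJe; J -> a | f | Ka; K -> f | Kf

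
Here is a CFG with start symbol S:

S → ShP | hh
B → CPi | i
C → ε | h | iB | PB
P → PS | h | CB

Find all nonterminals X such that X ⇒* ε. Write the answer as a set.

{C}

Directly nullable (have an ε-rule): {C}.
Not nullable: B, P, S — each has a terminal in every rule's right-hand side or depends on a non-nullable symbol.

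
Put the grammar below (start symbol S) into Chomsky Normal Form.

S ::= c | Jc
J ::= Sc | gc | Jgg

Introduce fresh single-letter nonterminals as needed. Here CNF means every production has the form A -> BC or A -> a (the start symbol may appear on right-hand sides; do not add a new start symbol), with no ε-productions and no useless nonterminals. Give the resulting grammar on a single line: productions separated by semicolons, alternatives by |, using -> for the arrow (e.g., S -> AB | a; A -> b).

No ε-productions.
No unit productions to eliminate.
TERM: introduce B -> c, A -> g and substitute in every rule of length ≥2.
BIN: J -> JAA becomes J -> JC, C -> AA.

S -> c | JB; A -> g; B -> c; C -> AA; J -> AB | JC | SB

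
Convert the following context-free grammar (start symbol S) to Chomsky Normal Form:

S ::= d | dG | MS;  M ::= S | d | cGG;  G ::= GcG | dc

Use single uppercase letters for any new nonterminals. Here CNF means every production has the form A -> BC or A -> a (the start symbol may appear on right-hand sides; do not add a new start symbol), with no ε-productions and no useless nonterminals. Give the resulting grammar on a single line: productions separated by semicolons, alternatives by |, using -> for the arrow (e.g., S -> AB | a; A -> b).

S -> d | BG | MS; A -> c; B -> d; C -> AG; D -> GG; G -> BA | GC; M -> d | AD | BG | MS

No ε-productions.
After unit-elimination: S -> d | MS | dG; G -> dc | GcG; M -> d | MS | dG | cGG.
TERM: introduce A -> c, B -> d and substitute in every rule of length ≥2.
BIN: G -> GAG becomes G -> GC, C -> AG; M -> AGG becomes M -> AD, D -> GG.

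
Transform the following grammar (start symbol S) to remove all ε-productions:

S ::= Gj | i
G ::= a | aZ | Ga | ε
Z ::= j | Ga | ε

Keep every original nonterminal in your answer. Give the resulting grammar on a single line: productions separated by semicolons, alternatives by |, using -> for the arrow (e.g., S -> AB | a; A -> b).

Nullable set: {G, Z}.
S -> Gj: G nullable, giving Gj | j.
Drop G -> ε.
G -> Ga: G nullable, giving Ga | a.
G -> aZ: Z nullable, giving a | aZ.
Drop Z -> ε.
Z -> Ga: G nullable, giving Ga | a.
Unchanged (no nullable symbols): S -> i; G -> a; Z -> j.

S -> i | j | Gj; G -> a | Ga | aZ; Z -> a | j | Ga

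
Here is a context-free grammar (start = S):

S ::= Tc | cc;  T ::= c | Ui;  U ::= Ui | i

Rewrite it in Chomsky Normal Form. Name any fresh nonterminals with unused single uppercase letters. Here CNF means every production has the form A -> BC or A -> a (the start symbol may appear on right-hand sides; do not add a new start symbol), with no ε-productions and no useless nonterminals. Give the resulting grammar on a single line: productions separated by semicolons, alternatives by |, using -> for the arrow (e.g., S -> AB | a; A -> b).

S -> AA | TA; A -> c; B -> i; T -> c | UB; U -> i | UB

No ε-productions.
No unit productions to eliminate.
TERM: introduce A -> c, B -> i and substitute in every rule of length ≥2.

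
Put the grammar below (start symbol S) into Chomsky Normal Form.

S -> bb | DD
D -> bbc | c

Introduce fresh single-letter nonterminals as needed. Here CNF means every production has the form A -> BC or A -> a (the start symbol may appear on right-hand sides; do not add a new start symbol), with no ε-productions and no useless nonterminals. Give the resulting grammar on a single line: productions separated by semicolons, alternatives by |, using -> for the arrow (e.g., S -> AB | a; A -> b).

No ε-productions.
No unit productions to eliminate.
TERM: introduce A -> b, B -> c and substitute in every rule of length ≥2.
BIN: D -> AAB becomes D -> AC, C -> AB.

S -> AA | DD; A -> b; B -> c; C -> AB; D -> c | AC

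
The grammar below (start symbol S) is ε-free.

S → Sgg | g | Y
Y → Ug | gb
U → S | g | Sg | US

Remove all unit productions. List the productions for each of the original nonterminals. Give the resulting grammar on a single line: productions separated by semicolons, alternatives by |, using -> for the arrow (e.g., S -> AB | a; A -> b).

Unit productions: S->Y, U->S.
Unit pairs (A ⇒* B via units): (S,Y), (U,S), (U,Y).
S: inherits non-unit rules of {S, Y} → Sgg | Ug | g | gb.
U: inherits non-unit rules of {S, U, Y} → Sg | Sgg | US | Ug | g | gb.
Y: inherits non-unit rules of {Y} → Ug | gb.

S -> g | Ug | gb | Sgg; U -> g | Sg | US | Ug | gb | Sgg; Y -> Ug | gb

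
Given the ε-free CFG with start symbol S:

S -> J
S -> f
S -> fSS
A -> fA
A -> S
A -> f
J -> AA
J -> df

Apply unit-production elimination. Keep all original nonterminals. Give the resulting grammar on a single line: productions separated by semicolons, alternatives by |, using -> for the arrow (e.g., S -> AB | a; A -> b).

Unit productions: A->S, S->J.
Unit pairs (A ⇒* B via units): (A,J), (A,S), (S,J).
S: inherits non-unit rules of {J, S} → AA | df | f | fSS.
A: inherits non-unit rules of {A, J, S} → AA | df | f | fA | fSS.
J: inherits non-unit rules of {J} → AA | df.

S -> f | AA | df | fSS; A -> f | AA | df | fA | fSS; J -> AA | df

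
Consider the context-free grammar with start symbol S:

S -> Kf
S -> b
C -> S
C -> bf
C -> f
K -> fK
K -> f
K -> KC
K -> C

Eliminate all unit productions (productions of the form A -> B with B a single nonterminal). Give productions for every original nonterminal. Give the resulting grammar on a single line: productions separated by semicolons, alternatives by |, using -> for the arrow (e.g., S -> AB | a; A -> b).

S -> b | Kf; C -> b | f | Kf | bf; K -> b | f | KC | Kf | bf | fK

Unit productions: C->S, K->C.
Unit pairs (A ⇒* B via units): (C,S), (K,C), (K,S).
S: inherits non-unit rules of {S} → Kf | b.
C: inherits non-unit rules of {C, S} → Kf | b | bf | f.
K: inherits non-unit rules of {C, K, S} → KC | Kf | b | bf | f | fK.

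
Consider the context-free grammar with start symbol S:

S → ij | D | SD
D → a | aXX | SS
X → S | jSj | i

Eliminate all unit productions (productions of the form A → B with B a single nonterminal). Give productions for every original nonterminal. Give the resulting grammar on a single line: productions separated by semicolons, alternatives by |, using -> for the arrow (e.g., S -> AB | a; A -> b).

Unit productions: S->D, X->S.
Unit pairs (A ⇒* B via units): (S,D), (X,D), (X,S).
S: inherits non-unit rules of {D, S} → SD | SS | a | aXX | ij.
D: inherits non-unit rules of {D} → SS | a | aXX.
X: inherits non-unit rules of {D, S, X} → SD | SS | a | aXX | i | ij | jSj.

S -> a | SD | SS | ij | aXX; D -> a | SS | aXX; X -> a | i | SD | SS | ij | aXX | jSj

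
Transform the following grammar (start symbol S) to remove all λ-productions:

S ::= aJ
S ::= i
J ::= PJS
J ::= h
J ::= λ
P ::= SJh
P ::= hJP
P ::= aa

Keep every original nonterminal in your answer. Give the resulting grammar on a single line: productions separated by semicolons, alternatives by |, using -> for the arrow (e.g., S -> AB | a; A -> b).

Nullable set: {J}.
S -> aJ: J nullable, giving a | aJ.
Drop J -> λ.
J -> PJS: J nullable, giving PJS | PS.
P -> SJh: J nullable, giving SJh | Sh.
P -> hJP: J nullable, giving hJP | hP.
Unchanged (no nullable symbols): S -> i; J -> h; P -> aa.

S -> a | i | aJ; J -> h | PS | PJS; P -> Sh | aa | hP | SJh | hJP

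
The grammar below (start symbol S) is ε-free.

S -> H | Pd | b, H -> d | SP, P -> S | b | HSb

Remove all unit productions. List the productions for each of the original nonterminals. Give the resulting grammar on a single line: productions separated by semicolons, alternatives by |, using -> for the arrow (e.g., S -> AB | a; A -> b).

S -> b | d | Pd | SP; H -> d | SP; P -> b | d | Pd | SP | HSb

Unit productions: P->S, S->H.
Unit pairs (A ⇒* B via units): (P,H), (P,S), (S,H).
S: inherits non-unit rules of {H, S} → Pd | SP | b | d.
H: inherits non-unit rules of {H} → SP | d.
P: inherits non-unit rules of {H, P, S} → HSb | Pd | SP | b | d.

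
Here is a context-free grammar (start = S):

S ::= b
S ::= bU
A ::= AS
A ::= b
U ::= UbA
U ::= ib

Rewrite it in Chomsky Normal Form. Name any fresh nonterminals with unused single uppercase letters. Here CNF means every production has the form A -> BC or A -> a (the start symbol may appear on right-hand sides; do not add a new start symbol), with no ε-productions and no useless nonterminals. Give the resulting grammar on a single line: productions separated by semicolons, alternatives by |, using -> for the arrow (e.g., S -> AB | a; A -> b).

No ε-productions.
No unit productions to eliminate.
TERM: introduce B -> b, C -> i and substitute in every rule of length ≥2.
BIN: U -> UBA becomes U -> UD, D -> BA.

S -> b | BU; A -> b | AS; B -> b; C -> i; D -> BA; U -> CB | UD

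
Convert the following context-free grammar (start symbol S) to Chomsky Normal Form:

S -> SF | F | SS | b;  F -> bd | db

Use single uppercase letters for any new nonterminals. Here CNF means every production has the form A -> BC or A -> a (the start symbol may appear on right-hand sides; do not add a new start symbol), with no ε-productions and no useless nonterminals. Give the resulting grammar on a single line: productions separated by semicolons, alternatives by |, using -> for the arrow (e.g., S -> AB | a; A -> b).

S -> b | AB | BA | SF | SS; A -> b; B -> d; F -> AB | BA

No ε-productions.
After unit-elimination: S -> b | SF | SS | bd | db; F -> bd | db.
TERM: introduce A -> b, B -> d and substitute in every rule of length ≥2.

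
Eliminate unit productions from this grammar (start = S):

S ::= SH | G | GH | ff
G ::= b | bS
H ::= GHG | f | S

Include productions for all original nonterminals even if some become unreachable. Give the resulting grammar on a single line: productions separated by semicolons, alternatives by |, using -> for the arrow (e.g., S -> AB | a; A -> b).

S -> b | GH | SH | bS | ff; G -> b | bS; H -> b | f | GH | SH | bS | ff | GHG

Unit productions: H->S, S->G.
Unit pairs (A ⇒* B via units): (H,G), (H,S), (S,G).
S: inherits non-unit rules of {G, S} → GH | SH | b | bS | ff.
G: inherits non-unit rules of {G} → b | bS.
H: inherits non-unit rules of {G, H, S} → GH | GHG | SH | b | bS | f | ff.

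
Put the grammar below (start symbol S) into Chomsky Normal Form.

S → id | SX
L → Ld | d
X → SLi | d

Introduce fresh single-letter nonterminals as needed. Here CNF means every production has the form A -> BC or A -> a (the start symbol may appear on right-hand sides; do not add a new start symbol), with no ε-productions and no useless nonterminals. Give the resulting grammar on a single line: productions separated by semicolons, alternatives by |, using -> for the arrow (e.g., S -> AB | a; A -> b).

S -> BA | SX; A -> d; B -> i; C -> LB; L -> d | LA; X -> d | SC

No ε-productions.
No unit productions to eliminate.
TERM: introduce A -> d, B -> i and substitute in every rule of length ≥2.
BIN: X -> SLB becomes X -> SC, C -> LB.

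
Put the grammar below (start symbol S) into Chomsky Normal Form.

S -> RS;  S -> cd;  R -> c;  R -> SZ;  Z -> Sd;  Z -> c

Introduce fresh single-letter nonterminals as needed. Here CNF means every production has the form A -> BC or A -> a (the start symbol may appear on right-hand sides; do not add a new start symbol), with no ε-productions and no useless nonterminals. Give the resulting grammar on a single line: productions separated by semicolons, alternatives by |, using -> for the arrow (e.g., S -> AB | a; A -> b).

No ε-productions.
No unit productions to eliminate.
TERM: introduce A -> c, B -> d and substitute in every rule of length ≥2.

S -> AB | RS; A -> c; B -> d; R -> c | SZ; Z -> c | SB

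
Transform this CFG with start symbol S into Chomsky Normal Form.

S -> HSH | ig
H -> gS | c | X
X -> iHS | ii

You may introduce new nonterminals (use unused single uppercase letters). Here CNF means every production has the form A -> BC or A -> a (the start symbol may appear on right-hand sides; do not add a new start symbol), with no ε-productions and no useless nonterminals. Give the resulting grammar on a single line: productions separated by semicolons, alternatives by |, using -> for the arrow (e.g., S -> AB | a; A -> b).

S -> BA | HD; A -> g; B -> i; C -> HS; D -> SH; H -> c | AS | BB | BC

No ε-productions.
After unit-elimination: S -> ig | HSH; H -> c | gS | ii | iHS; X -> ii | iHS.
TERM: introduce A -> g, B -> i and substitute in every rule of length ≥2.
BIN: H -> BHS becomes H -> BC, C -> HS; S -> HSH becomes S -> HD, D -> SH; X -> BHS becomes X -> BE, E -> HS.
Drop unreachable/unproductive: X.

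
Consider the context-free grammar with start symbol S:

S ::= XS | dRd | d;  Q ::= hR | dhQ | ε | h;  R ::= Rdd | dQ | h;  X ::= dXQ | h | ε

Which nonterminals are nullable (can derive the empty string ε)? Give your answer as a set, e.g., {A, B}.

{Q, X}

Directly nullable (have an ε-rule): {Q, X}.
Not nullable: R, S — each has a terminal in every rule's right-hand side or depends on a non-nullable symbol.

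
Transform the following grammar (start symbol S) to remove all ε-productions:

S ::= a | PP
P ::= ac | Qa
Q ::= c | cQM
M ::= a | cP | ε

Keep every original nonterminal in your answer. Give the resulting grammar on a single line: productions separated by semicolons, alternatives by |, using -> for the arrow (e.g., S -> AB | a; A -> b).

S -> a | PP; M -> a | cP; P -> Qa | ac; Q -> c | cQ | cQM

Nullable set: {M}.
Drop M -> ε.
Q -> cQM: M nullable, giving cQ | cQM.
Unchanged (no nullable symbols): S -> PP; S -> a; M -> a; M -> cP; P -> Qa; P -> ac; Q -> c.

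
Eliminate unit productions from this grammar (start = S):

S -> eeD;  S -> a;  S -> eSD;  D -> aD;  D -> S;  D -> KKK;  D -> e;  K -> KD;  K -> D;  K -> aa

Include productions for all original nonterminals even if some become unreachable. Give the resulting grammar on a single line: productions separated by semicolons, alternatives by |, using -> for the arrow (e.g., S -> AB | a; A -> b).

Unit productions: D->S, K->D.
Unit pairs (A ⇒* B via units): (D,S), (K,D), (K,S).
S: inherits non-unit rules of {S} → a | eSD | eeD.
D: inherits non-unit rules of {D, S} → KKK | a | aD | e | eSD | eeD.
K: inherits non-unit rules of {D, K, S} → KD | KKK | a | aD | aa | e | eSD | eeD.

S -> a | eSD | eeD; D -> a | e | aD | KKK | eSD | eeD; K -> a | e | KD | aD | aa | KKK | eSD | eeD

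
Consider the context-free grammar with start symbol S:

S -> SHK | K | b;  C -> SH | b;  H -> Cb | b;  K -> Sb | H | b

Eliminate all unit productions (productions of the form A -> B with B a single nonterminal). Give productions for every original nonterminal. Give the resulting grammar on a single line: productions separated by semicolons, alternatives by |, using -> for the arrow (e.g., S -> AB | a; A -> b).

S -> b | Cb | Sb | SHK; C -> b | SH; H -> b | Cb; K -> b | Cb | Sb

Unit productions: K->H, S->K.
Unit pairs (A ⇒* B via units): (K,H), (S,H), (S,K).
S: inherits non-unit rules of {H, K, S} → Cb | SHK | Sb | b.
C: inherits non-unit rules of {C} → SH | b.
H: inherits non-unit rules of {H} → Cb | b.
K: inherits non-unit rules of {H, K} → Cb | Sb | b.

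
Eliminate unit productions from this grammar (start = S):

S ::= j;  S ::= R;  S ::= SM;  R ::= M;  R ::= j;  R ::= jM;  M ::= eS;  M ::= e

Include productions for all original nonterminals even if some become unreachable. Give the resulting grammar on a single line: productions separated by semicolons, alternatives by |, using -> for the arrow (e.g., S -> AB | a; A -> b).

S -> e | j | SM | eS | jM; M -> e | eS; R -> e | j | eS | jM

Unit productions: R->M, S->R.
Unit pairs (A ⇒* B via units): (R,M), (S,M), (S,R).
S: inherits non-unit rules of {M, R, S} → SM | e | eS | j | jM.
M: inherits non-unit rules of {M} → e | eS.
R: inherits non-unit rules of {M, R} → e | eS | j | jM.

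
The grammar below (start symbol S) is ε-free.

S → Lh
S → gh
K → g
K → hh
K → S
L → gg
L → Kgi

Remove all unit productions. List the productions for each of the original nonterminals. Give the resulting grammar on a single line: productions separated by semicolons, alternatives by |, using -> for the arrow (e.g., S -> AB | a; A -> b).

S -> Lh | gh; K -> g | Lh | gh | hh; L -> gg | Kgi

Unit productions: K->S.
Unit pairs (A ⇒* B via units): (K,S).
S: inherits non-unit rules of {S} → Lh | gh.
K: inherits non-unit rules of {K, S} → Lh | g | gh | hh.
L: inherits non-unit rules of {L} → Kgi | gg.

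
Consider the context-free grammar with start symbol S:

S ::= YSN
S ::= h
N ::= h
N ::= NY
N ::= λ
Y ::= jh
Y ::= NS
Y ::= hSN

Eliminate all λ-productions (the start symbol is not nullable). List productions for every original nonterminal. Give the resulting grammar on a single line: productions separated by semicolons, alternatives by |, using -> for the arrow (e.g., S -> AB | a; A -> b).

Nullable set: {N}.
S -> YSN: N nullable, giving YS | YSN.
Drop N -> λ.
N -> NY: N nullable, giving NY | Y.
Y -> NS: N nullable, giving NS | S.
Y -> hSN: N nullable, giving hS | hSN.
Unchanged (no nullable symbols): S -> h; N -> h; Y -> jh.

S -> h | YS | YSN; N -> Y | h | NY; Y -> S | NS | hS | jh | hSN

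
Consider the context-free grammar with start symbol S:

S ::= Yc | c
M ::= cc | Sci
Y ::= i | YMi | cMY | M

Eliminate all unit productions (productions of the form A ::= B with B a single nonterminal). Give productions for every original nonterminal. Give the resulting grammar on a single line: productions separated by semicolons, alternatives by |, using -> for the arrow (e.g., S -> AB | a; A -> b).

Unit productions: Y->M.
Unit pairs (A ⇒* B via units): (Y,M).
S: inherits non-unit rules of {S} → Yc | c.
M: inherits non-unit rules of {M} → Sci | cc.
Y: inherits non-unit rules of {M, Y} → Sci | YMi | cMY | cc | i.

S -> c | Yc; M -> cc | Sci; Y -> i | cc | Sci | YMi | cMY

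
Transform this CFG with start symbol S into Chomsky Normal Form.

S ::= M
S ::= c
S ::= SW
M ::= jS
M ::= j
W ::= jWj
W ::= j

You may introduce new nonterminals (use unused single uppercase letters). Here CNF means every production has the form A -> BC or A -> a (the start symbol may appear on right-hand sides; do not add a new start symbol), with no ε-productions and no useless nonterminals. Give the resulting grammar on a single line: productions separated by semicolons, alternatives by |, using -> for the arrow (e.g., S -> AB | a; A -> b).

No ε-productions.
After unit-elimination: S -> c | j | SW | jS; M -> j | jS; W -> j | jWj.
TERM: introduce A -> j and substitute in every rule of length ≥2.
BIN: W -> AWA becomes W -> AB, B -> WA.
Drop unreachable/unproductive: M.

S -> c | j | AS | SW; A -> j; B -> WA; W -> j | AB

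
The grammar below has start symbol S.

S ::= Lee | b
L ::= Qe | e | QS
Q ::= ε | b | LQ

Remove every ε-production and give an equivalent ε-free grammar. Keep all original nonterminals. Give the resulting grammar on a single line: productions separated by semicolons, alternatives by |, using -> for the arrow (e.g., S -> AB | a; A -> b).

Nullable set: {Q}.
L -> QS: Q nullable, giving QS | S.
L -> Qe: Q nullable, giving Qe | e.
Drop Q -> ε.
Q -> LQ: Q nullable, giving L | LQ.
Unchanged (no nullable symbols): S -> Lee; S -> b; L -> e; Q -> b.

S -> b | Lee; L -> S | e | QS | Qe; Q -> L | b | LQ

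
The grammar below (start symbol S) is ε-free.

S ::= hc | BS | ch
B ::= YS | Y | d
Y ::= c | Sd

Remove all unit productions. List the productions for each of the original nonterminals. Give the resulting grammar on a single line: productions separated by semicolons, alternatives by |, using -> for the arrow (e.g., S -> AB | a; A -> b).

S -> BS | ch | hc; B -> c | d | Sd | YS; Y -> c | Sd

Unit productions: B->Y.
Unit pairs (A ⇒* B via units): (B,Y).
S: inherits non-unit rules of {S} → BS | ch | hc.
B: inherits non-unit rules of {B, Y} → Sd | YS | c | d.
Y: inherits non-unit rules of {Y} → Sd | c.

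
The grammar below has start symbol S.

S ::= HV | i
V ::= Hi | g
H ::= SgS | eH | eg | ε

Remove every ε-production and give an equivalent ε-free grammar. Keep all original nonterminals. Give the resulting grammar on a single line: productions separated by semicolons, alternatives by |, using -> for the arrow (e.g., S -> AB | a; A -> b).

Nullable set: {H}.
S -> HV: H nullable, giving HV | V.
Drop H -> ε.
H -> eH: H nullable, giving e | eH.
V -> Hi: H nullable, giving Hi | i.
Unchanged (no nullable symbols): S -> i; H -> SgS; H -> eg; V -> g.

S -> V | i | HV; H -> e | eH | eg | SgS; V -> g | i | Hi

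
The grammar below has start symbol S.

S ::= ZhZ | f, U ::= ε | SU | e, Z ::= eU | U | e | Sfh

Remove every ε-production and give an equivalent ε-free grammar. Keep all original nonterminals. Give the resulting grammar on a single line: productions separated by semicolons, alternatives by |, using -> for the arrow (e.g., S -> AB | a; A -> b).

Nullable set: {U, Z}.
S -> ZhZ: Z, Z nullable, giving Zh | ZhZ | h | hZ.
Drop U -> ε.
U -> SU: U nullable, giving S | SU.
Z -> U: U nullable, giving U.
Z -> eU: U nullable, giving e | eU.
Unchanged (no nullable symbols): S -> f; U -> e; Z -> Sfh; Z -> e.

S -> f | h | Zh | hZ | ZhZ; U -> S | e | SU; Z -> U | e | eU | Sfh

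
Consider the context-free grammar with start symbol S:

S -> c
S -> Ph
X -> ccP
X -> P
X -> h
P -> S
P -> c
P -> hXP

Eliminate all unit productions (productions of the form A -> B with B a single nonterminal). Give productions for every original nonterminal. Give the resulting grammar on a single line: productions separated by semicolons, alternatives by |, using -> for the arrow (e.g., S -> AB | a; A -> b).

S -> c | Ph; P -> c | Ph | hXP; X -> c | h | Ph | ccP | hXP

Unit productions: P->S, X->P.
Unit pairs (A ⇒* B via units): (P,S), (X,P), (X,S).
S: inherits non-unit rules of {S} → Ph | c.
P: inherits non-unit rules of {P, S} → Ph | c | hXP.
X: inherits non-unit rules of {P, S, X} → Ph | c | ccP | h | hXP.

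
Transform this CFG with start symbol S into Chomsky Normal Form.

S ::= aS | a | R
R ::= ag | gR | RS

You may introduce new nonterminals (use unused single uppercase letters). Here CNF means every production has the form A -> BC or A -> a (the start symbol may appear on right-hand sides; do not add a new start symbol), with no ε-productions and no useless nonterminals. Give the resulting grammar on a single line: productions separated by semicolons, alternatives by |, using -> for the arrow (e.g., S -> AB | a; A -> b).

No ε-productions.
After unit-elimination: S -> a | RS | aS | ag | gR; R -> RS | ag | gR.
TERM: introduce A -> a, B -> g and substitute in every rule of length ≥2.

S -> a | AB | AS | BR | RS; A -> a; B -> g; R -> AB | BR | RS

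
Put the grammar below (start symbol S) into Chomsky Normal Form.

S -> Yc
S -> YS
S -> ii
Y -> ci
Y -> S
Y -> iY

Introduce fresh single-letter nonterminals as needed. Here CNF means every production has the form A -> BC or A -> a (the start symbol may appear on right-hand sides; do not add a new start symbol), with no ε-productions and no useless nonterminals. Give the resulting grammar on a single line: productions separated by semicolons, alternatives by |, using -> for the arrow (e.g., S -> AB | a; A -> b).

S -> BB | YA | YS; A -> c; B -> i; Y -> AB | BB | BY | YA | YS

No ε-productions.
After unit-elimination: S -> YS | Yc | ii; Y -> YS | Yc | ci | iY | ii.
TERM: introduce A -> c, B -> i and substitute in every rule of length ≥2.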